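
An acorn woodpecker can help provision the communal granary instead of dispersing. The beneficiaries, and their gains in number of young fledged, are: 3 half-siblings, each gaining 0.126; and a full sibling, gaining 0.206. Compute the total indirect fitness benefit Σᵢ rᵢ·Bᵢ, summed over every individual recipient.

r to a half-sibling = 0.25 (half-sibs share one parent — one path of length 2: r = (1/2)^2 = 1/4).
r to a full sibling = 1/2 (full sibs share both parents — two paths of length 2: r = 2·(1/2)^2 = 1/2).
Summing one r·B term per recipient: 3·0.25·0.126 + 1·0.5·0.206 = 0.1975.

0.1975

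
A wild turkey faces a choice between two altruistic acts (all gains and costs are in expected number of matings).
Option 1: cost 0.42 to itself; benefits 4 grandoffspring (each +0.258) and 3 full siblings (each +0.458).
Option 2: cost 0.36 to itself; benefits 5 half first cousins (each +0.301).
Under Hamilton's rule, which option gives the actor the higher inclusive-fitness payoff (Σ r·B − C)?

Option 1

Option 1: r to a grandoffspring = 0.25.
Option 1: r to a full sibling = 0.5.
Option 1: Σ r·B − C = (4·0.25·0.258 + 3·0.5·0.458) − 0.42 = 0.525.
Option 2: r to a half first cousin = 0.0625.
Option 2: Σ r·B − C = (5·0.0625·0.301) − 0.36 = -0.2659375.
Option 1 has the higher net inclusive-fitness payoff.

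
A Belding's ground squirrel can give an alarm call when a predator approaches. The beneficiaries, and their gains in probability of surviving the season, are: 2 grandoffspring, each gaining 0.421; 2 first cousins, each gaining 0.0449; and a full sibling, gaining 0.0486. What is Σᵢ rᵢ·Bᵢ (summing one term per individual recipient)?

r to a grandoffspring = 0.25 (two parent–offspring links: r = (1/2)^2 = 1/4).
r to a first cousin = 1/8 (first cousins share one grandparent pair — two paths of length 4: r = 2·(1/2)^4 = 1/8).
r to a full sibling = 1/2 (full sibs share both parents — two paths of length 2: r = 2·(1/2)^2 = 1/2).
Summing one r·B term per recipient: 2·0.25·0.421 + 2·0.125·0.0449 + 1·0.5·0.0486 = 0.246025.

0.246025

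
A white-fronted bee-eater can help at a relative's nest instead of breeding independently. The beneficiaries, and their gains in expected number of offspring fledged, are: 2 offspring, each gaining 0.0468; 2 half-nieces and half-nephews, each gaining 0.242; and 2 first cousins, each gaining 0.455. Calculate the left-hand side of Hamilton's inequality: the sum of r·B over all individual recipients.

r to an offspring = 1/2 (one parent–offspring link: r = (1/2)^1 = 1/2).
r to a half-niece or half-nephew = 0.125 (half-aunt/uncle↔niece/nephew: one path of length 3: r = (1/2)^3 = 1/8).
r to a first cousin = 0.125 (first cousins share one grandparent pair — two paths of length 4: r = 2·(1/2)^4 = 1/8).
Summing one r·B term per recipient: 2·0.5·0.0468 + 2·0.125·0.242 + 2·0.125·0.455 = 0.22105.

0.22105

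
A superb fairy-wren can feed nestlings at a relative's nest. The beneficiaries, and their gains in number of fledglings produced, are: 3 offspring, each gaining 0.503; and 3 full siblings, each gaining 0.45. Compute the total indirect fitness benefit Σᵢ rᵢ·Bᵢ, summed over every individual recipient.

1.4295

r to an offspring = 1/2 (one parent–offspring link: r = (1/2)^1 = 1/2).
r to a full sibling = 1/2 (full sibs share both parents — two paths of length 2: r = 2·(1/2)^2 = 1/2).
Summing one r·B term per recipient: 3·0.5·0.503 + 3·0.5·0.45 = 1.4295.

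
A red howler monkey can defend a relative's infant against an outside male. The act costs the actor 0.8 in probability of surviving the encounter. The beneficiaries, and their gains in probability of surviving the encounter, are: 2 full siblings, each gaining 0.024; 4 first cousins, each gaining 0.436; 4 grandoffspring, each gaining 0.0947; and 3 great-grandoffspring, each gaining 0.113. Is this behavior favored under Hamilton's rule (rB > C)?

No

Hamilton's rule: the trait is favored when the sum of r·B over every recipient exceeds the actor's cost C.
r to a full sibling = 1/2 (full sibs share both parents — two paths of length 2: r = 2·(1/2)^2 = 1/2).
r to a first cousin = 0.125 (first cousins share one grandparent pair — two paths of length 4: r = 2·(1/2)^4 = 1/8).
r to a grandoffspring = 1/4 (two parent–offspring links: r = (1/2)^2 = 1/4).
r to a great-grandoffspring = 0.125 (three parent–offspring links: r = (1/2)^3 = 1/8).
Summing one r·B term per recipient: 2·0.5·0.024 + 4·0.125·0.436 + 4·0.25·0.0947 + 3·0.125·0.113 = 0.379075.
0.379075 < 0.8: the indirect benefit is less than the cost.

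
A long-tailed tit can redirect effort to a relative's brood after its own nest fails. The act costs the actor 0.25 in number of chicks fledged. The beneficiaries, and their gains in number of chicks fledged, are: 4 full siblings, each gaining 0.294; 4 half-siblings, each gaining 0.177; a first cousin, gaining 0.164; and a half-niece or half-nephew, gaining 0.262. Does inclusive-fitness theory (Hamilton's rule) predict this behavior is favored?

Yes

Hamilton's rule: the trait is favored when the sum of r·B over every recipient exceeds the actor's cost C.
r to a full sibling = 1/2 (full sibs share both parents — two paths of length 2: r = 2·(1/2)^2 = 1/2).
r to a half-sibling = 0.25 (half-sibs share one parent — one path of length 2: r = (1/2)^2 = 1/4).
r to a first cousin = 0.125 (first cousins share one grandparent pair — two paths of length 4: r = 2·(1/2)^4 = 1/8).
r to a half-niece or half-nephew = 1/8 (half-aunt/uncle↔niece/nephew: one path of length 3: r = (1/2)^3 = 1/8).
Summing one r·B term per recipient: 4·0.5·0.294 + 4·0.25·0.177 + 1·0.125·0.164 + 1·0.125·0.262 = 0.81825.
0.81825 > 0.25: the indirect benefit exceeds the cost.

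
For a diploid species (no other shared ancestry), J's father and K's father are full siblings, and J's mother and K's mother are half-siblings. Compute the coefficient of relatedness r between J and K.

With two independent routes of shared ancestry, r is the sum of the two contributions.
J and K are related in two ways: first cousins through their fathers (r = 1/8) and half first cousins through their mothers (r = 1/16).
r = 1/8 + 1/16 = 3/16 = 0.1875.

0.1875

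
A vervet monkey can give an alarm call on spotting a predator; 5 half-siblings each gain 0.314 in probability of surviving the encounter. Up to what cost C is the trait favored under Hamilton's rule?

r to a half-sibling = 1/4 (half-sibs share one parent — one path of length 2: r = (1/2)^2 = 1/4).
Hamilton's rule: n·r·B > C, so the trait is favored while C < n·r·B = 5·0.25·0.314 = 0.3925.

0.3925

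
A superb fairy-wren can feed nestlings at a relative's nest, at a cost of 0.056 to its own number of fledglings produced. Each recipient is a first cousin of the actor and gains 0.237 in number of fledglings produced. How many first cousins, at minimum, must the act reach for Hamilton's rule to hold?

2

r to a first cousin = 0.125 (first cousins share one grandparent pair — two paths of length 4: r = 2·(1/2)^4 = 1/8).
Hamilton's rule: n·r·B > C  ⇒  n > C/(r·B) = 0.056/(0.125·0.237) = 1.89.
The smallest integer exceeding 1.89 is 2.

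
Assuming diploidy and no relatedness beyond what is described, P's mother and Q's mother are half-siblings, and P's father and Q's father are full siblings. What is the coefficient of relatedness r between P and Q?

Relatedness sums over independent paths through distinct common ancestors.
P and Q are related in two ways: half first cousins through their mothers (r = 1/16) and first cousins through their fathers (r = 1/8).
r = 1/16 + 1/8 = 0.1875.

0.1875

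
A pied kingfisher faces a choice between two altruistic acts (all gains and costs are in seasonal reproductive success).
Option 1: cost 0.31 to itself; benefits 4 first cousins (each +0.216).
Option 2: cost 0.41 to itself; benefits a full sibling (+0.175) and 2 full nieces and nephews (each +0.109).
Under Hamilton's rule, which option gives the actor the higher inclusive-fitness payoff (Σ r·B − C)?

Option 1: r to a first cousin = 0.125.
Option 1: Σ r·B − C = (4·0.125·0.216) − 0.31 = -0.202.
Option 2: r to a full sibling = 0.5.
Option 2: r to a full niece or nephew = 0.25.
Option 2: Σ r·B − C = (1·0.5·0.175 + 2·0.25·0.109) − 0.41 = -0.268.
Option 1 has the higher net inclusive-fitness payoff.

Option 1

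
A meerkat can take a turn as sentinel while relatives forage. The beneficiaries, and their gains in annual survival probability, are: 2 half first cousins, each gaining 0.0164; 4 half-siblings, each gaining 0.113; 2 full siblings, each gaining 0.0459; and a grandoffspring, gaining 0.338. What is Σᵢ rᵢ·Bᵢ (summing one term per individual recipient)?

0.24545

r to a half first cousin = 1/16 (half first cousins share one grandparent — one path of length 4: r = (1/2)^4 = 1/16).
r to a half-sibling = 1/4 (half-sibs share one parent — one path of length 2: r = (1/2)^2 = 1/4).
r to a full sibling = 0.5 (full sibs share both parents — two paths of length 2: r = 2·(1/2)^2 = 1/2).
r to a grandoffspring = 1/4 (two parent–offspring links: r = (1/2)^2 = 1/4).
Summing one r·B term per recipient: 2·0.0625·0.0164 + 4·0.25·0.113 + 2·0.5·0.0459 + 1·0.25·0.338 = 0.24545.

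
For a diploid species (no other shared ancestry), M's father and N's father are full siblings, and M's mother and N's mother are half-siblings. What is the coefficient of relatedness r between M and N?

0.1875

Independent pedigree routes through distinct common ancestors add.
M and N are related in two ways: first cousins through their fathers (r = 1/8) and half first cousins through their mothers (r = 1/16).
r = 1/8 + 1/16 = 0.1875.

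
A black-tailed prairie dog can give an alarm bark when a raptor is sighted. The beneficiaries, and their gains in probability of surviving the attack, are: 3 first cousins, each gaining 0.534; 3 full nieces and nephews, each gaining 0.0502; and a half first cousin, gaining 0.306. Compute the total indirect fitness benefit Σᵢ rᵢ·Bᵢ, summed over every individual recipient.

0.257025

r to a first cousin = 0.125 (first cousins share one grandparent pair — two paths of length 4: r = 2·(1/2)^4 = 1/8).
r to a full niece or nephew = 0.25 (full aunt/uncle↔niece/nephew: two paths of length 3 through the shared grandparent pair: r = 2·(1/2)^3 = 1/4).
r to a half first cousin = 0.0625 (half first cousins share one grandparent — one path of length 4: r = (1/2)^4 = 1/16).
Summing one r·B term per recipient: 3·0.125·0.534 + 3·0.25·0.0502 + 1·0.0625·0.306 = 0.257025.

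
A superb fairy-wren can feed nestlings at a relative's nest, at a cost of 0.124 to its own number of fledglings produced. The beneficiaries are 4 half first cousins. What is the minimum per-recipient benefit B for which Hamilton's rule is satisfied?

r to a half first cousin = 0.0625 (half first cousins share one grandparent — one path of length 4: r = (1/2)^4 = 1/16).
Hamilton's rule with n recipients of equal r: n·r·B > C, so B > C/(n·r) = 0.124/(4·0.0625) = 0.496.

0.496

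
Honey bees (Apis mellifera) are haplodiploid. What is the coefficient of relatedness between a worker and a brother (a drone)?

Her haploid brother carries none of their father's genes and a random half of their mother's genome; that half matches the maternal half of her own genome with probability 1/2: r = 1/2 · 1/2 = 1/4.

0.25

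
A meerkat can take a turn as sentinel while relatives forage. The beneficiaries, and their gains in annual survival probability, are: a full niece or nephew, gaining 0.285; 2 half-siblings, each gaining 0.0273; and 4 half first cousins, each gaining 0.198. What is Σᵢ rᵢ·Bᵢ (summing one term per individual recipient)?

r to a full niece or nephew = 0.25 (full aunt/uncle↔niece/nephew: two paths of length 3 through the shared grandparent pair: r = 2·(1/2)^3 = 1/4).
r to a half-sibling = 1/4 (half-sibs share one parent — one path of length 2: r = (1/2)^2 = 1/4).
r to a half first cousin = 1/16 (half first cousins share one grandparent — one path of length 4: r = (1/2)^4 = 1/16).
Summing one r·B term per recipient: 1·0.25·0.285 + 2·0.25·0.0273 + 4·0.0625·0.198 = 0.1344.

0.1344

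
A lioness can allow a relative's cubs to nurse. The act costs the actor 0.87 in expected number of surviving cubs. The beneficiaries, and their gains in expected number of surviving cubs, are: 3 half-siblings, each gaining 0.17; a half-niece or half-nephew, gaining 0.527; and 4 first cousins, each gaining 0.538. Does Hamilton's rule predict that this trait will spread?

Hamilton's rule: the trait is favored when the sum of r·B over every recipient exceeds the actor's cost C.
r to a half-sibling = 1/4 (half-sibs share one parent — one path of length 2: r = (1/2)^2 = 1/4).
r to a half-niece or half-nephew = 0.125 (half-aunt/uncle↔niece/nephew: one path of length 3: r = (1/2)^3 = 1/8).
r to a first cousin = 0.125 (first cousins share one grandparent pair — two paths of length 4: r = 2·(1/2)^4 = 1/8).
Summing one r·B term per recipient: 3·0.25·0.17 + 1·0.125·0.527 + 4·0.125·0.538 = 0.462375.
0.462375 < 0.87: the indirect benefit is less than the cost.

No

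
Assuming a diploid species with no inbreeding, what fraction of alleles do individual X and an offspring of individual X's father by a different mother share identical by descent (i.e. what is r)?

0.25

Each parent–offspring link contributes a factor of 1/2, and independent paths through distinct common ancestors add.
Half-sibs share one parent — one path of length 2: r = (1/2)^2 = 1/4.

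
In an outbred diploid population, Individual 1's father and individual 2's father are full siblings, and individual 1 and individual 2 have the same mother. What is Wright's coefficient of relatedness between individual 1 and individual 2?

Wright's path rule: contributions from independent ancestry routes add.
Individual 1 and individual 2 are related in two ways: first cousins through their fathers (r = 1/8) and half-sibs through their shared mother (r = 1/4).
r = 1/8 + 1/4 = 3/8 = 0.375.

0.375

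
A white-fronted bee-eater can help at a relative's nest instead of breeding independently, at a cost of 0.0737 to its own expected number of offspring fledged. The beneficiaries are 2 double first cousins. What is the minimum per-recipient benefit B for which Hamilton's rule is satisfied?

r to a double first cousin = 1/4 (double first cousins share both grandparent pairs — four paths of length 4: r = 4·(1/2)^4 = 1/4).
Hamilton's rule with n recipients of equal r: n·r·B > C, so B > C/(n·r) = 0.0737/(2·0.25) = 0.1474.

0.1474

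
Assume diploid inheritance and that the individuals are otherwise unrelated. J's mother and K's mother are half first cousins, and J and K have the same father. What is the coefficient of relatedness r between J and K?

0.265625

Independent pedigree routes through distinct common ancestors add.
J and K are related in two ways: half second cousins through their mothers (r = 1/64) and half-sibs through their shared father (r = 1/4).
r = 1/64 + 1/4 = 0.265625.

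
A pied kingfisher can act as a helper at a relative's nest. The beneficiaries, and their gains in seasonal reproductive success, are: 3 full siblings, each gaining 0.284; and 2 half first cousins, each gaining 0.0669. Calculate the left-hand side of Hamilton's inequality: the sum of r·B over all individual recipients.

r to a full sibling = 1/2 (full sibs share both parents — two paths of length 2: r = 2·(1/2)^2 = 1/2).
r to a half first cousin = 0.0625 (half first cousins share one grandparent — one path of length 4: r = (1/2)^4 = 1/16).
Summing one r·B term per recipient: 3·0.5·0.284 + 2·0.0625·0.0669 = 0.4343625.

0.4343625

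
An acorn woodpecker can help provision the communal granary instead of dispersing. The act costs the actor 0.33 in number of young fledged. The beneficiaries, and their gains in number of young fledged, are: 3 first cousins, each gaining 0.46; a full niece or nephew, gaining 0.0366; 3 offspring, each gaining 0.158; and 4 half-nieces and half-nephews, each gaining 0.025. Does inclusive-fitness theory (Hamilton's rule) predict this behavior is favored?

Yes

Hamilton's rule: the trait is favored when the sum of r·B over every recipient exceeds the actor's cost C.
r to a first cousin = 0.125 (first cousins share one grandparent pair — two paths of length 4: r = 2·(1/2)^4 = 1/8).
r to a full niece or nephew = 0.25 (full aunt/uncle↔niece/nephew: two paths of length 3 through the shared grandparent pair: r = 2·(1/2)^3 = 1/4).
r to an offspring = 1/2 (one parent–offspring link: r = (1/2)^1 = 1/2).
r to a half-niece or half-nephew = 1/8 (half-aunt/uncle↔niece/nephew: one path of length 3: r = (1/2)^3 = 1/8).
Summing one r·B term per recipient: 3·0.125·0.46 + 1·0.25·0.0366 + 3·0.5·0.158 + 4·0.125·0.025 = 0.43115.
0.43115 > 0.33: the indirect benefit exceeds the cost.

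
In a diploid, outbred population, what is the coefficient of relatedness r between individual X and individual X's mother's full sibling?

0.25

Each parent–offspring link contributes a factor of 1/2, and independent paths through distinct common ancestors add.
Full aunt/uncle↔niece/nephew: two paths of length 3 through the shared grandparent pair: r = 2·(1/2)^3 = 1/4.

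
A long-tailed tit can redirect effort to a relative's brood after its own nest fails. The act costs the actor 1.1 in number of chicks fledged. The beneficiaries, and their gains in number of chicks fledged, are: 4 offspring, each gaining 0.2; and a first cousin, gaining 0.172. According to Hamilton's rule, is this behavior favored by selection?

No

Hamilton's rule: the trait is favored when the sum of r·B over every recipient exceeds the actor's cost C.
r to an offspring = 0.5 (one parent–offspring link: r = (1/2)^1 = 1/2).
r to a first cousin = 1/8 (first cousins share one grandparent pair — two paths of length 4: r = 2·(1/2)^4 = 1/8).
Summing one r·B term per recipient: 4·0.5·0.2 + 1·0.125·0.172 = 0.4215.
0.4215 < 1.1: the indirect benefit is less than the cost.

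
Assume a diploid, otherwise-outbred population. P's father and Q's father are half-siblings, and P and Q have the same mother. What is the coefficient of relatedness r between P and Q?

0.3125

Wright's path rule: contributions from independent ancestry routes add.
P and Q are related in two ways: half first cousins through their fathers (r = 1/16) and half-sibs through their shared mother (r = 1/4).
r = 1/16 + 1/4 = 5/16 = 0.3125.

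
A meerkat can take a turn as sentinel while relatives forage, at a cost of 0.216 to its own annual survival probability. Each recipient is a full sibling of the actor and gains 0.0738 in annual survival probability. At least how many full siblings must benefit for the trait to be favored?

r to a full sibling = 0.5 (full sibs share both parents — two paths of length 2: r = 2·(1/2)^2 = 1/2).
Hamilton's rule: n·r·B > C  ⇒  n > C/(r·B) = 0.216/(0.5·0.0738) = 5.854.
The smallest integer exceeding 5.854 is 6.

6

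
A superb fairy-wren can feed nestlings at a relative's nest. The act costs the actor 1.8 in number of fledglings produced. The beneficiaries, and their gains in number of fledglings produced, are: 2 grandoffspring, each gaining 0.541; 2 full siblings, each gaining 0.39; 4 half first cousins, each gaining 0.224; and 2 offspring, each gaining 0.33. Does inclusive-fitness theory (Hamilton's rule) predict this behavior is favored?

Hamilton's rule: the trait is favored when the sum of r·B over every recipient exceeds the actor's cost C.
r to a grandoffspring = 0.25 (two parent–offspring links: r = (1/2)^2 = 1/4).
r to a full sibling = 0.5 (full sibs share both parents — two paths of length 2: r = 2·(1/2)^2 = 1/2).
r to a half first cousin = 0.0625 (half first cousins share one grandparent — one path of length 4: r = (1/2)^4 = 1/16).
r to an offspring = 1/2 (one parent–offspring link: r = (1/2)^1 = 1/2).
Summing one r·B term per recipient: 2·0.25·0.541 + 2·0.5·0.39 + 4·0.0625·0.224 + 2·0.5·0.33 = 1.0465.
1.0465 < 1.8: the indirect benefit is less than the cost.

No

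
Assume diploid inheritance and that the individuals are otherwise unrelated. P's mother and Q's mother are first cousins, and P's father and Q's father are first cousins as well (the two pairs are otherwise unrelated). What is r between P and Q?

0.0625

Independent pedigree routes through distinct common ancestors add.
P and Q are related in two ways: second cousins through their mothers (r = 1/32) and second cousins through their fathers (r = 1/32).
r = 1/32 + 1/32 = 0.0625.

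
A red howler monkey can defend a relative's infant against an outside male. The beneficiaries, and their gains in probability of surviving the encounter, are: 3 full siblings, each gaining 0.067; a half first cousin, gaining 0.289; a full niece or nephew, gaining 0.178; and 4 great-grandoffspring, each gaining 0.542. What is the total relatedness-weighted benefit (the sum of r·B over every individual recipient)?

r to a full sibling = 1/2 (full sibs share both parents — two paths of length 2: r = 2·(1/2)^2 = 1/2).
r to a half first cousin = 0.0625 (half first cousins share one grandparent — one path of length 4: r = (1/2)^4 = 1/16).
r to a full niece or nephew = 1/4 (full aunt/uncle↔niece/nephew: two paths of length 3 through the shared grandparent pair: r = 2·(1/2)^3 = 1/4).
r to a great-grandoffspring = 1/8 (three parent–offspring links: r = (1/2)^3 = 1/8).
Summing one r·B term per recipient: 3·0.5·0.067 + 1·0.0625·0.289 + 1·0.25·0.178 + 4·0.125·0.542 = 0.4340625.

0.4340625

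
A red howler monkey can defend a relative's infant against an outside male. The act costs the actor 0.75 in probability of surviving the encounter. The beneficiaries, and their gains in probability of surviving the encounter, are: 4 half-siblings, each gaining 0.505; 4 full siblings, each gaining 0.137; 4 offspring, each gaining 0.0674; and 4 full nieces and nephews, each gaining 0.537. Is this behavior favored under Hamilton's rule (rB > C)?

Yes

Hamilton's rule: the trait is favored when the sum of r·B over every recipient exceeds the actor's cost C.
r to a half-sibling = 1/4 (half-sibs share one parent — one path of length 2: r = (1/2)^2 = 1/4).
r to a full sibling = 0.5 (full sibs share both parents — two paths of length 2: r = 2·(1/2)^2 = 1/2).
r to an offspring = 0.5 (one parent–offspring link: r = (1/2)^1 = 1/2).
r to a full niece or nephew = 1/4 (full aunt/uncle↔niece/nephew: two paths of length 3 through the shared grandparent pair: r = 2·(1/2)^3 = 1/4).
Summing one r·B term per recipient: 4·0.25·0.505 + 4·0.5·0.137 + 4·0.5·0.0674 + 4·0.25·0.537 = 1.4508.
1.4508 > 0.75: the indirect benefit exceeds the cost.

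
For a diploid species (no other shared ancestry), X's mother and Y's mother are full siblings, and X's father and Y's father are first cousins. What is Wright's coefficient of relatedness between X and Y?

Independent pedigree routes through distinct common ancestors add.
X and Y are related in two ways: first cousins through their mothers (r = 1/8) and second cousins through their fathers (r = 1/32).
r = 1/8 + 1/32 = 5/32 = 0.15625.

0.15625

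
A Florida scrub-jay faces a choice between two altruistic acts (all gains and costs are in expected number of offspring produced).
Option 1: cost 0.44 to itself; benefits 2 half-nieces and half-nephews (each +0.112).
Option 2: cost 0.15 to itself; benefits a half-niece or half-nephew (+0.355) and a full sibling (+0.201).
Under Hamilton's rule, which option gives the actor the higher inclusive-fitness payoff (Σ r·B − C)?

Option 1: r to a half-niece or half-nephew = 0.125.
Option 1: Σ r·B − C = (2·0.125·0.112) − 0.44 = -0.412.
Option 2: r to a half-niece or half-nephew = 0.125.
Option 2: r to a full sibling = 0.5.
Option 2: Σ r·B − C = (1·0.125·0.355 + 1·0.5·0.201) − 0.15 = -0.005125.
Option 2 has the higher net inclusive-fitness payoff.

Option 2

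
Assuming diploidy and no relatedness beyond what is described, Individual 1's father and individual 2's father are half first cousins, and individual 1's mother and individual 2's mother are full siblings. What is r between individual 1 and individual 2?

Relatedness sums over independent paths through distinct common ancestors.
Individual 1 and individual 2 are related in two ways: half second cousins through their fathers (r = 1/64) and first cousins through their mothers (r = 1/8).
r = 1/64 + 1/8 = 9/64 = 0.140625.

0.140625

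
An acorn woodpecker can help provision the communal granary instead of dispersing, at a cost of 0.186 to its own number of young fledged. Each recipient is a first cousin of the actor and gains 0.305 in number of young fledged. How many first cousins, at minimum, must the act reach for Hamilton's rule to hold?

r to a first cousin = 1/8 (first cousins share one grandparent pair — two paths of length 4: r = 2·(1/2)^4 = 1/8).
Hamilton's rule: n·r·B > C  ⇒  n > C/(r·B) = 0.186/(0.125·0.305) = 4.879.
The smallest integer exceeding 4.879 is 5.

5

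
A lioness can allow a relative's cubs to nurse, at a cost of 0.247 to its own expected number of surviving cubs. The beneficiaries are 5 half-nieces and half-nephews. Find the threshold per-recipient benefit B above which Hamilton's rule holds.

0.3952

r to a half-niece or half-nephew = 1/8 (half-aunt/uncle↔niece/nephew: one path of length 3: r = (1/2)^3 = 1/8).
Hamilton's rule with n recipients of equal r: n·r·B > C, so B > C/(n·r) = 0.247/(5·0.125) = 0.3952.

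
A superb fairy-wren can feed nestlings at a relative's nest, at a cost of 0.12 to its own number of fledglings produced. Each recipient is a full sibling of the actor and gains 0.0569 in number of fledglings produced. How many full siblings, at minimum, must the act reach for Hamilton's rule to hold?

5

r to a full sibling = 1/2 (full sibs share both parents — two paths of length 2: r = 2·(1/2)^2 = 1/2).
Hamilton's rule: n·r·B > C  ⇒  n > C/(r·B) = 0.12/(0.5·0.0569) = 4.218.
The smallest integer exceeding 4.218 is 5.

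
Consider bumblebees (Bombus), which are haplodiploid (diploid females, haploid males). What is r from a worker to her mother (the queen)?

One meiotic link between diploid queen and diploid daughter: r = 1/2.

0.5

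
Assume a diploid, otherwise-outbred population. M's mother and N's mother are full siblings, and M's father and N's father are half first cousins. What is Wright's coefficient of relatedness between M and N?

0.140625

With two independent routes of shared ancestry, r is the sum of the two contributions.
M and N are related in two ways: first cousins through their mothers (r = 1/8) and half second cousins through their fathers (r = 1/64).
r = 1/8 + 1/64 = 0.140625.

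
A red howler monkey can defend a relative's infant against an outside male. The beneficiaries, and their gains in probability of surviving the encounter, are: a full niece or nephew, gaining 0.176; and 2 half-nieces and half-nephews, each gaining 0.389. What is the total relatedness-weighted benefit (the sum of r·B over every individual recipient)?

0.14125

r to a full niece or nephew = 1/4 (full aunt/uncle↔niece/nephew: two paths of length 3 through the shared grandparent pair: r = 2·(1/2)^3 = 1/4).
r to a half-niece or half-nephew = 0.125 (half-aunt/uncle↔niece/nephew: one path of length 3: r = (1/2)^3 = 1/8).
Summing one r·B term per recipient: 1·0.25·0.176 + 2·0.125·0.389 = 0.14125.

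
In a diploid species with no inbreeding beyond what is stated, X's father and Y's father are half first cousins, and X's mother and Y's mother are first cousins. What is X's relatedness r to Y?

0.046875

With two independent routes of shared ancestry, r is the sum of the two contributions.
X and Y are related in two ways: half second cousins through their fathers (r = 1/64) and second cousins through their mothers (r = 1/32).
r = 1/64 + 1/32 = 0.046875.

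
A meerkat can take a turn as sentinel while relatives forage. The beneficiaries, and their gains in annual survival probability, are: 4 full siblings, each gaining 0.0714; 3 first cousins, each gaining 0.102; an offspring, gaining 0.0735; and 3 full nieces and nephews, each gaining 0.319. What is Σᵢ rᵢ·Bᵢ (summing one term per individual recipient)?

r to a full sibling = 1/2 (full sibs share both parents — two paths of length 2: r = 2·(1/2)^2 = 1/2).
r to a first cousin = 1/8 (first cousins share one grandparent pair — two paths of length 4: r = 2·(1/2)^4 = 1/8).
r to an offspring = 0.5 (one parent–offspring link: r = (1/2)^1 = 1/2).
r to a full niece or nephew = 0.25 (full aunt/uncle↔niece/nephew: two paths of length 3 through the shared grandparent pair: r = 2·(1/2)^3 = 1/4).
Summing one r·B term per recipient: 4·0.5·0.0714 + 3·0.125·0.102 + 1·0.5·0.0735 + 3·0.25·0.319 = 0.45705.

0.45705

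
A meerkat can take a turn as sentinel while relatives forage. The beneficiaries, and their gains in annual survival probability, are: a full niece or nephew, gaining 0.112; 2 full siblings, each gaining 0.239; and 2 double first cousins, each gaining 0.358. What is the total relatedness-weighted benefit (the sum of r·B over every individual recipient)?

r to a full niece or nephew = 1/4 (full aunt/uncle↔niece/nephew: two paths of length 3 through the shared grandparent pair: r = 2·(1/2)^3 = 1/4).
r to a full sibling = 1/2 (full sibs share both parents — two paths of length 2: r = 2·(1/2)^2 = 1/2).
r to a double first cousin = 1/4 (double first cousins share both grandparent pairs — four paths of length 4: r = 4·(1/2)^4 = 1/4).
Summing one r·B term per recipient: 1·0.25·0.112 + 2·0.5·0.239 + 2·0.25·0.358 = 0.446.

0.446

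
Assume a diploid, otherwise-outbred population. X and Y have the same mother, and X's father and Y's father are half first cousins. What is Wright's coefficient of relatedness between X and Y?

Independent pedigree routes through distinct common ancestors add.
X and Y are related in two ways: half-sibs through their shared mother (r = 1/4) and half second cousins through their fathers (r = 1/64).
r = 1/4 + 1/64 = 17/64 = 0.265625.

0.265625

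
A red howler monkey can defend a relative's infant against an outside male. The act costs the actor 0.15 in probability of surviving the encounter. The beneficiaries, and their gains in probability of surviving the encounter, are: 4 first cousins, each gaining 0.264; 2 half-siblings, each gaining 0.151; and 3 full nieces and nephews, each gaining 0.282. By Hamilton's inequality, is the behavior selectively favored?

Yes

Hamilton's rule: the trait is favored when the sum of r·B over every recipient exceeds the actor's cost C.
r to a first cousin = 0.125 (first cousins share one grandparent pair — two paths of length 4: r = 2·(1/2)^4 = 1/8).
r to a half-sibling = 1/4 (half-sibs share one parent — one path of length 2: r = (1/2)^2 = 1/4).
r to a full niece or nephew = 1/4 (full aunt/uncle↔niece/nephew: two paths of length 3 through the shared grandparent pair: r = 2·(1/2)^3 = 1/4).
Summing one r·B term per recipient: 4·0.125·0.264 + 2·0.25·0.151 + 3·0.25·0.282 = 0.419.
0.419 > 0.15: the indirect benefit exceeds the cost.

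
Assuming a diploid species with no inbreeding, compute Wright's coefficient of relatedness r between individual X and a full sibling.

0.5

Full sibs share both parents — two paths of length 2: r = 2·(1/2)^2 = 1/2.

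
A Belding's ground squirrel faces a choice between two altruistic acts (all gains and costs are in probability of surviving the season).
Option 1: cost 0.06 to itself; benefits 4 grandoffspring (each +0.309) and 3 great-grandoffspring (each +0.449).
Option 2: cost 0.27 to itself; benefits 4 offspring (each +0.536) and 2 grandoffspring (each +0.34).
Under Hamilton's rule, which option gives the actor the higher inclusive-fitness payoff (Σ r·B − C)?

Option 2

Option 1: r to a grandoffspring = 0.25.
Option 1: r to a great-grandoffspring = 0.125.
Option 1: Σ r·B − C = (4·0.25·0.309 + 3·0.125·0.449) − 0.06 = 0.417375.
Option 2: r to an offspring = 0.5.
Option 2: r to a grandoffspring = 0.25.
Option 2: Σ r·B − C = (4·0.5·0.536 + 2·0.25·0.34) − 0.27 = 0.972.
Option 2 has the higher net inclusive-fitness payoff.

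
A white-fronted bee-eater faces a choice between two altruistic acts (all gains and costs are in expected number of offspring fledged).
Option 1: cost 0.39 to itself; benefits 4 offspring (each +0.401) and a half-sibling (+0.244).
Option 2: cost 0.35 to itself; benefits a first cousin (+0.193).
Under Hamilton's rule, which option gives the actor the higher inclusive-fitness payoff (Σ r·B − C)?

Option 1

Option 1: r to an offspring = 0.5.
Option 1: r to a half-sibling = 0.25.
Option 1: Σ r·B − C = (4·0.5·0.401 + 1·0.25·0.244) − 0.39 = 0.473.
Option 2: r to a first cousin = 0.125.
Option 2: Σ r·B − C = (1·0.125·0.193) − 0.35 = -0.325875.
Option 1 has the higher net inclusive-fitness payoff.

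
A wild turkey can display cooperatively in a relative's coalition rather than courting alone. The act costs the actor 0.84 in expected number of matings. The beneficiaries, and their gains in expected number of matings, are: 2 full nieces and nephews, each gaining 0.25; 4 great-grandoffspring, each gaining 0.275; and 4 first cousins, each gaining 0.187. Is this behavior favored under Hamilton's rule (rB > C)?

Hamilton's rule: the trait is favored when the sum of r·B over every recipient exceeds the actor's cost C.
r to a full niece or nephew = 0.25 (full aunt/uncle↔niece/nephew: two paths of length 3 through the shared grandparent pair: r = 2·(1/2)^3 = 1/4).
r to a great-grandoffspring = 0.125 (three parent–offspring links: r = (1/2)^3 = 1/8).
r to a first cousin = 0.125 (first cousins share one grandparent pair — two paths of length 4: r = 2·(1/2)^4 = 1/8).
Summing one r·B term per recipient: 2·0.25·0.25 + 4·0.125·0.275 + 4·0.125·0.187 = 0.356.
0.356 < 0.84: the indirect benefit is less than the cost.

No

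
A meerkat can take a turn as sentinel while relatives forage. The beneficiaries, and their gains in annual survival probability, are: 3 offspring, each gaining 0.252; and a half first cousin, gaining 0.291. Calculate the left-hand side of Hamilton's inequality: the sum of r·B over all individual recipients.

r to an offspring = 0.5 (one parent–offspring link: r = (1/2)^1 = 1/2).
r to a half first cousin = 1/16 (half first cousins share one grandparent — one path of length 4: r = (1/2)^4 = 1/16).
Summing one r·B term per recipient: 3·0.5·0.252 + 1·0.0625·0.291 = 0.3961875.

0.3961875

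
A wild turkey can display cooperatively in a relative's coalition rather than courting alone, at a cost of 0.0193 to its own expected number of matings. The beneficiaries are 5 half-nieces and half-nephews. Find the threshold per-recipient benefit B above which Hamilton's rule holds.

0.0309

r to a half-niece or half-nephew = 0.125 (half-aunt/uncle↔niece/nephew: one path of length 3: r = (1/2)^3 = 1/8).
Hamilton's rule with n recipients of equal r: n·r·B > C, so B > C/(n·r) = 0.0193/(5·0.125) = 0.0309.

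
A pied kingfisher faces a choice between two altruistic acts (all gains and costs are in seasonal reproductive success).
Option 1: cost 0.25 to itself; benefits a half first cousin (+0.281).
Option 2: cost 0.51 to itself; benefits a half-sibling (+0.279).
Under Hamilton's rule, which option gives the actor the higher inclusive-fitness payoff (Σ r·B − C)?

Option 1

Option 1: r to a half first cousin = 0.0625.
Option 1: Σ r·B − C = (1·0.0625·0.281) − 0.25 = -0.2324375.
Option 2: r to a half-sibling = 0.25.
Option 2: Σ r·B − C = (1·0.25·0.279) − 0.51 = -0.44025.
Option 1 has the higher net inclusive-fitness payoff.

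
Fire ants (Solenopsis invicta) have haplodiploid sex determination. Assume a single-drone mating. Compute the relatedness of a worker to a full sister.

Haplodiploid full sisters inherit their father's entire haploid genome identically (contributing 1/2) and on average half of their mother's contribution (1/2 · 1/2 = 1/4); r = 1/2 + 1/4 = 3/4.

0.75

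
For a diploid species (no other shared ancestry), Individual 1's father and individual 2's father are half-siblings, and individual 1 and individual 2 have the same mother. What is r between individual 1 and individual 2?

0.3125

With two independent routes of shared ancestry, r is the sum of the two contributions.
Individual 1 and individual 2 are related in two ways: half first cousins through their fathers (r = 1/16) and half-sibs through their shared mother (r = 1/4).
r = 1/16 + 1/4 = 5/16 = 0.3125.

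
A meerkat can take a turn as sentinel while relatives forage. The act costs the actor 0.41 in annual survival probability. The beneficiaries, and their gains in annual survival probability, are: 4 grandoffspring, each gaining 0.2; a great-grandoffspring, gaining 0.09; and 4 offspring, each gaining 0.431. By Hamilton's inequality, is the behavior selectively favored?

Yes

Hamilton's rule: the trait is favored when the sum of r·B over every recipient exceeds the actor's cost C.
r to a grandoffspring = 1/4 (two parent–offspring links: r = (1/2)^2 = 1/4).
r to a great-grandoffspring = 1/8 (three parent–offspring links: r = (1/2)^3 = 1/8).
r to an offspring = 1/2 (one parent–offspring link: r = (1/2)^1 = 1/2).
Summing one r·B term per recipient: 4·0.25·0.2 + 1·0.125·0.09 + 4·0.5·0.431 = 1.07325.
1.07325 > 0.41: the indirect benefit exceeds the cost.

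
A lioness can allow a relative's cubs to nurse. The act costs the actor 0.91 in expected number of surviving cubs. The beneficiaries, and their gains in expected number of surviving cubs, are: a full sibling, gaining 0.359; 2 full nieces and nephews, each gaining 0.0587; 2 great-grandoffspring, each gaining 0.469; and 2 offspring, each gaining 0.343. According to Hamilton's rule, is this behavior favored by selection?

No

Hamilton's rule: the trait is favored when the sum of r·B over every recipient exceeds the actor's cost C.
r to a full sibling = 1/2 (full sibs share both parents — two paths of length 2: r = 2·(1/2)^2 = 1/2).
r to a full niece or nephew = 0.25 (full aunt/uncle↔niece/nephew: two paths of length 3 through the shared grandparent pair: r = 2·(1/2)^3 = 1/4).
r to a great-grandoffspring = 1/8 (three parent–offspring links: r = (1/2)^3 = 1/8).
r to an offspring = 1/2 (one parent–offspring link: r = (1/2)^1 = 1/2).
Summing one r·B term per recipient: 1·0.5·0.359 + 2·0.25·0.0587 + 2·0.125·0.469 + 2·0.5·0.343 = 0.6691.
0.6691 < 0.91: the indirect benefit is less than the cost.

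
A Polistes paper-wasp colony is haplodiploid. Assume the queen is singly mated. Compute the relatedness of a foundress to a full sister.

Haplodiploid full sisters inherit their father's entire haploid genome identically (contributing 1/2) and on average half of their mother's contribution (1/2 · 1/2 = 1/4); r = 1/2 + 1/4 = 3/4.

0.75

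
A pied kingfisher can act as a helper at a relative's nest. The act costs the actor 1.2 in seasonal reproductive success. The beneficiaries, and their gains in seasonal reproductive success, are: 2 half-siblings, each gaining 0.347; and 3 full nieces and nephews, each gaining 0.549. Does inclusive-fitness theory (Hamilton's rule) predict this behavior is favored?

No

Hamilton's rule: the trait is favored when the sum of r·B over every recipient exceeds the actor's cost C.
r to a half-sibling = 0.25 (half-sibs share one parent — one path of length 2: r = (1/2)^2 = 1/4).
r to a full niece or nephew = 0.25 (full aunt/uncle↔niece/nephew: two paths of length 3 through the shared grandparent pair: r = 2·(1/2)^3 = 1/4).
Summing one r·B term per recipient: 2·0.25·0.347 + 3·0.25·0.549 = 0.58525.
0.58525 < 1.2: the indirect benefit is less than the cost.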